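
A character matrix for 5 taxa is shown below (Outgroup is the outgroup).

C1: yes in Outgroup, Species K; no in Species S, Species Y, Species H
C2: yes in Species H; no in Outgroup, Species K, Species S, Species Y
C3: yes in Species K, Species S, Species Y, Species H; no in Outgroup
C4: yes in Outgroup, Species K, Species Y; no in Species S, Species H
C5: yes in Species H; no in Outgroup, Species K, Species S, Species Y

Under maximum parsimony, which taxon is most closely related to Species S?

Species H

Character polarity is set by the outgroup: the derived state is whichever differs from the outgroup's state, so for C1, C4 the derived state is 'no', and for the remaining characters it is 'yes'.
Only Species H, Species S, and Species Y show the derived state 'no' for C1, supporting them as a clade.
C2 (derived state 'yes') is unique to Species H (autapomorphy; uninformative for grouping).
C3 (derived state 'yes') is shared by all ingroup taxa — unites the whole ingroup.
Only Species H and Species S show the derived state 'no' for C4, supporting them as a clade.
C5 (derived state 'yes') is unique to Species H (autapomorphy; uninformative for grouping).
Most parsimonious ingroup topology: (Species K,((Species S,Species H),Species Y)).
Species S and Species H form a cherry on this tree, so they are sister taxa.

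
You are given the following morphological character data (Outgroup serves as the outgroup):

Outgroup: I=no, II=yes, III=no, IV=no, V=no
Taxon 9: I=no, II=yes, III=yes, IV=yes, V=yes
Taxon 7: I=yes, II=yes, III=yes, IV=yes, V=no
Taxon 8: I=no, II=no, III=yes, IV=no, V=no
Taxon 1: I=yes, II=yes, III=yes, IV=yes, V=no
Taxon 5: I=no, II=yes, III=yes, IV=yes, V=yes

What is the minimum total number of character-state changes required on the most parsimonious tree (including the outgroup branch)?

5

Character polarity is set by the outgroup: the derived state is whichever differs from the outgroup's state, so for II the derived state is 'no', and for the remaining characters it is 'yes'.
I (derived state 'yes') is shared by Taxon 1 and Taxon 7 — a synapomorphy uniting that clade.
II: derived state 'no' in Taxon 8 only — an autapomorphy, so it tells us nothing about relationships among taxa.
All ingroup taxa share the derived state 'yes' for III; it defines the ingroup but does not resolve relationships within it.
IV (derived state 'yes') is shared by Taxon 1, Taxon 5, Taxon 7, and Taxon 9 — a synapomorphy uniting that clade.
Only Taxon 5 and Taxon 9 show the derived state 'yes' for V, supporting them as a clade.
Most parsimonious ingroup topology: (((Taxon 9,Taxon 5),(Taxon 7,Taxon 1)),Taxon 8).
Changes per character on this tree: I: 1; II: 1; III: 1; IV: 1; V: 1.
Total = 5.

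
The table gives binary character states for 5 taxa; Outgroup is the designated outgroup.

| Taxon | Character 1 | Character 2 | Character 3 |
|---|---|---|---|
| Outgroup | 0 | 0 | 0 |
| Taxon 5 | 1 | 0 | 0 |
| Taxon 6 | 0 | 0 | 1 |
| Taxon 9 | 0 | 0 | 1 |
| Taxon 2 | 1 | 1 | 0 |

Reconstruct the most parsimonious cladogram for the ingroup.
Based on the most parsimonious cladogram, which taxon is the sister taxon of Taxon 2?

The outgroup has state '0' for every character, so '1' is the derived state throughout.
Character 1: derived state '1' in Taxon 2 and Taxon 5 only — synapomorphy for {Taxon 2, Taxon 5}.
Character 2: derived state '1' in Taxon 2 only — an autapomorphy, so it tells us nothing about relationships among taxa.
Character 3: derived state '1' in Taxon 6 and Taxon 9 only — synapomorphy for {Taxon 6, Taxon 9}.
Most parsimonious ingroup topology: ((Taxon 5,Taxon 2),(Taxon 6,Taxon 9)).
Taxon 2 and Taxon 5 form a cherry on this tree, so they are sister taxa.

Taxon 5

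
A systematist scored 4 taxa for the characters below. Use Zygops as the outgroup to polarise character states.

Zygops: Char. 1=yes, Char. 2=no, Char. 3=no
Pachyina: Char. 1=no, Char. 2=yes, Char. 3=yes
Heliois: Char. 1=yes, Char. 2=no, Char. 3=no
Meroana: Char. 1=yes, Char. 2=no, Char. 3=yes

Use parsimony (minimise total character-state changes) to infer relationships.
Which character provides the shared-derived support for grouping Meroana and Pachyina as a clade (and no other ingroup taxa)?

Character polarity is set by the outgroup: the derived state is whichever differs from the outgroup's state, so for Char. 1 the derived state is 'no', and for the remaining characters it is 'yes'.
Char. 1: derived state 'no' in Pachyina only — an autapomorphy, so it tells us nothing about relationships among taxa.
Char. 2 (derived state 'yes') is unique to Pachyina (autapomorphy; uninformative for grouping).
Char. 3: derived state 'yes' in Meroana and Pachyina only — synapomorphy for {Meroana, Pachyina}.
Most parsimonious ingroup topology: ((Pachyina,Meroana),Heliois).
The clade {Meroana, Pachyina} is supported by Char. 3: its derived state 'yes' occurs in exactly those taxa and in no other taxon (including the outgroup).

Char. 3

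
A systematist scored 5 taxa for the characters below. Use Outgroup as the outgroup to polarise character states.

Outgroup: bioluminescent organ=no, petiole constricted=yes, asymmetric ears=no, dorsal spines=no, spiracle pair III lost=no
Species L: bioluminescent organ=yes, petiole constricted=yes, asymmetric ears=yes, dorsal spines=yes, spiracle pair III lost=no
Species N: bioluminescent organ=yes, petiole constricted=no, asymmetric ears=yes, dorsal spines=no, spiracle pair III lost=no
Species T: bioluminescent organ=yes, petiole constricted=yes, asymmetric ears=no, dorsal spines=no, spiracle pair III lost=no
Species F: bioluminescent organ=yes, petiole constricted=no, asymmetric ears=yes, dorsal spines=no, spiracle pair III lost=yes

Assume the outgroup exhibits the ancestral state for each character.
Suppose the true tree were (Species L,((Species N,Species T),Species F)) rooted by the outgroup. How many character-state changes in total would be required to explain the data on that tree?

7

Map each character onto (Species L,((Species N,Species T),Species F)) (rooted by Outgroup) and count the minimum state changes it requires (Fitch parsimony):
bioluminescent organ: 1; petiole constricted: 2; asymmetric ears: 2; dorsal spines: 1; spiracle pair III lost: 1.
Total tree length = 7.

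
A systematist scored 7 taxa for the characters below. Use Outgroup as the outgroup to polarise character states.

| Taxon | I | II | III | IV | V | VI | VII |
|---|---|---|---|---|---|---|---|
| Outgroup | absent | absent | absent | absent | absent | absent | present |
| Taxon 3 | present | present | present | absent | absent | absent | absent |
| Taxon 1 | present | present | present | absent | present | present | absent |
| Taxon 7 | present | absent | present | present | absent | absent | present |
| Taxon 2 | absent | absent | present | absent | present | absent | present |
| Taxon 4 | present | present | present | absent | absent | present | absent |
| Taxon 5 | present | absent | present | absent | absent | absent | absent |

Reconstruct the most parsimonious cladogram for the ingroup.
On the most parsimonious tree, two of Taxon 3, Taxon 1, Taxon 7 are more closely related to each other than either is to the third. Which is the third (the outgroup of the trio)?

Character polarity is set by the outgroup: the derived state is whichever differs from the outgroup's state, so for VII the derived state is 'absent', and for the remaining characters it is 'present'.
I: derived state 'present' in Taxon 1, Taxon 3, Taxon 4, Taxon 5, and Taxon 7 only — synapomorphy for {Taxon 1, Taxon 3, Taxon 4, Taxon 5, Taxon 7}.
Only Taxon 1, Taxon 3, and Taxon 4 show the derived state 'present' for II, supporting them as a clade.
All ingroup taxa share the derived state 'present' for III; it defines the ingroup but does not resolve relationships within it.
IV: derived state 'present' in Taxon 7 only — an autapomorphy, so it tells us nothing about relationships among taxa.
V groups Taxon 1 and Taxon 2, which is incompatible with the clades supported by the remaining characters; treating it as convergent (homoplasy) costs fewer steps than any alternative tree.
VI (derived state 'present') is shared by Taxon 1 and Taxon 4 — a synapomorphy uniting that clade.
VII (derived state 'absent') is shared by Taxon 1, Taxon 3, Taxon 4, and Taxon 5 — a synapomorphy uniting that clade.
Most parsimonious ingroup topology: ((((Taxon 3,(Taxon 1,Taxon 4)),Taxon 5),Taxon 7),Taxon 2).
Taxon 1 and Taxon 3 share a more recent common ancestor with each other than either does with Taxon 7, so Taxon 7 is the least closely related of the three.

Taxon 7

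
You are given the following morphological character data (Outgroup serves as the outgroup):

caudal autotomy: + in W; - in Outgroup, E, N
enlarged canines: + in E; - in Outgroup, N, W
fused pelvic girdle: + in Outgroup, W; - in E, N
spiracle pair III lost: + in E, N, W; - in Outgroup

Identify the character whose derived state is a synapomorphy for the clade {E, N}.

fused pelvic girdle

Character polarity is set by the outgroup: the derived state is whichever differs from the outgroup's state, so for fused pelvic girdle the derived state is '-', and for the remaining characters it is '+'.
caudal autotomy (derived state '+') is unique to W (autapomorphy; uninformative for grouping).
enlarged canines: derived state '+' in E only — an autapomorphy, so it tells us nothing about relationships among taxa.
Only E and N show the derived state '-' for fused pelvic girdle, supporting them as a clade.
spiracle pair III lost (derived state '+') is shared by all ingroup taxa — unites the whole ingroup.
Most parsimonious ingroup topology: ((E,N),W).
The clade {E, N} is supported by fused pelvic girdle: its derived state '-' occurs in exactly those taxa and in no other taxon (including the outgroup).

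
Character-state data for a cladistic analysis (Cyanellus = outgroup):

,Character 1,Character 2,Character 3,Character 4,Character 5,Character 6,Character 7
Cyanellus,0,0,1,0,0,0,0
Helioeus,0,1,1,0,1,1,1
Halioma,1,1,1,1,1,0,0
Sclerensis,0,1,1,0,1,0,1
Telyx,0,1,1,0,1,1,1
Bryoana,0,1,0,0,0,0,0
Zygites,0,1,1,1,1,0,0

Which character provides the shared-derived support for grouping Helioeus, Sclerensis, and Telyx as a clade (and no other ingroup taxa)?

Character 7

Character polarity is set by the outgroup: the derived state is whichever differs from the outgroup's state, so for Character 3 the derived state is '0', and for the remaining characters it is '1'.
Character 1 (derived state '1') is unique to Halioma (autapomorphy; uninformative for grouping).
All ingroup taxa share the derived state '1' for Character 2; it defines the ingroup but does not resolve relationships within it.
Character 3 (derived state '0') is unique to Bryoana (autapomorphy; uninformative for grouping).
Character 4: derived state '1' in Halioma and Zygites only — synapomorphy for {Halioma, Zygites}.
Only Halioma, Helioeus, Sclerensis, Telyx, and Zygites show the derived state '1' for Character 5, supporting them as a clade.
Character 6 (derived state '1') is shared by Helioeus and Telyx — a synapomorphy uniting that clade.
Character 7: derived state '1' in Helioeus, Sclerensis, and Telyx only — synapomorphy for {Helioeus, Sclerensis, Telyx}.
Most parsimonious ingroup topology: ((((Helioeus,Telyx),Sclerensis),(Halioma,Zygites)),Bryoana).
The clade {Helioeus, Sclerensis, Telyx} is supported by Character 7: its derived state '1' occurs in exactly those taxa and in no other taxon (including the outgroup).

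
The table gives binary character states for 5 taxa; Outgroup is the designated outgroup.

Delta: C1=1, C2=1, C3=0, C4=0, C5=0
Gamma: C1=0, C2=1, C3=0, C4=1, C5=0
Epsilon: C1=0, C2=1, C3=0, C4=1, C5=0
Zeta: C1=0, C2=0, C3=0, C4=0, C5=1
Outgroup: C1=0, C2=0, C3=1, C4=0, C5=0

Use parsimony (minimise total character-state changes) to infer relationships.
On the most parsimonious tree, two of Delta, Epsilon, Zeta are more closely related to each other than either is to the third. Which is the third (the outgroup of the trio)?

Character polarity is set by the outgroup: the derived state is whichever differs from the outgroup's state, so for C3 the derived state is '0', and for the remaining characters it is '1'.
C1 (derived state '1') is unique to Delta (autapomorphy; uninformative for grouping).
C2: derived state '1' in Delta, Epsilon, and Gamma only — synapomorphy for {Delta, Epsilon, Gamma}.
C3 (derived state '0') is shared by all ingroup taxa — unites the whole ingroup.
C4 (derived state '1') is shared by Epsilon and Gamma — a synapomorphy uniting that clade.
C5: derived state '1' in Zeta only — an autapomorphy, so it tells us nothing about relationships among taxa.
Most parsimonious ingroup topology: (Zeta,((Gamma,Epsilon),Delta)).
Delta and Epsilon share a more recent common ancestor with each other than either does with Zeta, so Zeta is the least closely related of the three.

Zeta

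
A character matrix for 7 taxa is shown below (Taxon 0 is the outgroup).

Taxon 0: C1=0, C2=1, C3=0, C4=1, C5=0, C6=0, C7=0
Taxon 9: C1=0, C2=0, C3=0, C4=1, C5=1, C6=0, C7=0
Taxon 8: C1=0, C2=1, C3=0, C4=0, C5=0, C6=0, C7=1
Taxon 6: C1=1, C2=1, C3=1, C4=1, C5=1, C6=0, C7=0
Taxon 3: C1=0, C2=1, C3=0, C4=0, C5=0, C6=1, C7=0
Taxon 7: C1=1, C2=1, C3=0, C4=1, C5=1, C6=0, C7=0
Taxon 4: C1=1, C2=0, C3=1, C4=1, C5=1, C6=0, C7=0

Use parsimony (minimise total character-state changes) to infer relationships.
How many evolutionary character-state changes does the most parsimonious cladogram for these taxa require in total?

Character polarity is set by the outgroup: the derived state is whichever differs from the outgroup's state, so for C2, C4 the derived state is '0', and for the remaining characters it is '1'.
C1: derived state '1' in Taxon 4, Taxon 6, and Taxon 7 only — synapomorphy for {Taxon 4, Taxon 6, Taxon 7}.
C2 groups Taxon 4 and Taxon 9, which is incompatible with the clades supported by the remaining characters; treating it as convergent (homoplasy) costs fewer steps than any alternative tree.
C3 (derived state '1') is shared by Taxon 4 and Taxon 6 — a synapomorphy uniting that clade.
C4: derived state '0' in Taxon 3 and Taxon 8 only — synapomorphy for {Taxon 3, Taxon 8}.
Only Taxon 4, Taxon 6, Taxon 7, and Taxon 9 show the derived state '1' for C5, supporting them as a clade.
C6: derived state '1' in Taxon 3 only — an autapomorphy, so it tells us nothing about relationships among taxa.
C7 (derived state '1') is unique to Taxon 8 (autapomorphy; uninformative for grouping).
Most parsimonious ingroup topology: ((Taxon 9,((Taxon 6,Taxon 4),Taxon 7)),(Taxon 8,Taxon 3)).
Changes per character on this tree: C1: 1; C2: 2; C3: 1; C4: 1; C5: 1; C6: 1; C7: 1.
Total = 8.

8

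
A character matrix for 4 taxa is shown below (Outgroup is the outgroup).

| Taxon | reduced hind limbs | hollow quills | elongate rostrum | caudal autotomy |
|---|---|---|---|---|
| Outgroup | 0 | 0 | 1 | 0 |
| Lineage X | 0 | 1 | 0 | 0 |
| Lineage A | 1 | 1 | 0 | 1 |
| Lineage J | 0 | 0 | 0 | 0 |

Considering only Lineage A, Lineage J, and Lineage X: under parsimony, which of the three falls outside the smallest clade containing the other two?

Lineage J

Character polarity is set by the outgroup: the derived state is whichever differs from the outgroup's state, so for elongate rostrum the derived state is '0', and for the remaining characters it is '1'.
reduced hind limbs: derived state '1' in Lineage A only — an autapomorphy, so it tells us nothing about relationships among taxa.
hollow quills: derived state '1' in Lineage A and Lineage X only — synapomorphy for {Lineage A, Lineage X}.
All ingroup taxa share the derived state '0' for elongate rostrum; it defines the ingroup but does not resolve relationships within it.
caudal autotomy (derived state '1') is unique to Lineage A (autapomorphy; uninformative for grouping).
Most parsimonious ingroup topology: ((Lineage X,Lineage A),Lineage J).
Lineage A and Lineage X share a more recent common ancestor with each other than either does with Lineage J, so Lineage J is the least closely related of the three.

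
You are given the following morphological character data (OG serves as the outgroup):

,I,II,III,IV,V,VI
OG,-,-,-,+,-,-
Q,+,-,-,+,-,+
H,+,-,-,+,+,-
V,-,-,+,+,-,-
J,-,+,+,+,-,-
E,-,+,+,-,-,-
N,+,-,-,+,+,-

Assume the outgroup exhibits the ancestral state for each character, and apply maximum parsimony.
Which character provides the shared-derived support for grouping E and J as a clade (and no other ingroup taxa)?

II

Character polarity is set by the outgroup: the derived state is whichever differs from the outgroup's state, so for IV the derived state is '-', and for the remaining characters it is '+'.
I: derived state '+' in H, N, and Q only — synapomorphy for {H, N, Q}.
Only E and J show the derived state '+' for II, supporting them as a clade.
Only E, J, and V show the derived state '+' for III, supporting them as a clade.
IV (derived state '-') is unique to E (autapomorphy; uninformative for grouping).
Only H and N show the derived state '+' for V, supporting them as a clade.
VI: derived state '+' in Q only — an autapomorphy, so it tells us nothing about relationships among taxa.
Most parsimonious ingroup topology: ((Q,(H,N)),(V,(J,E))).
The clade {E, J} is supported by II: its derived state '+' occurs in exactly those taxa and in no other taxon (including the outgroup).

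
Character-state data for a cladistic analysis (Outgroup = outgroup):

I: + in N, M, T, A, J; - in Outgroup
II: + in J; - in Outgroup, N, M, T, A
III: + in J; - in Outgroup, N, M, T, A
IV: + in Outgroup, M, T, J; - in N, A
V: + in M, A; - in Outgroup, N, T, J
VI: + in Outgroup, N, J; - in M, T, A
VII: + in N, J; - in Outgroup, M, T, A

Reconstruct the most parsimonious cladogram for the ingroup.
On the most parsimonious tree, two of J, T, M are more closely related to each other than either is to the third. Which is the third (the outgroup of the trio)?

J

Character polarity is set by the outgroup: the derived state is whichever differs from the outgroup's state, so for IV, VI the derived state is '-', and for the remaining characters it is '+'.
I (derived state '+') is shared by all ingroup taxa — unites the whole ingroup.
II (derived state '+') is unique to J (autapomorphy; uninformative for grouping).
III (derived state '+') is unique to J (autapomorphy; uninformative for grouping).
IV groups A and N, which is incompatible with the clades supported by the remaining characters; treating it as convergent (homoplasy) costs fewer steps than any alternative tree.
V: derived state '+' in A and M only — synapomorphy for {A, M}.
VI: derived state '-' in A, M, and T only — synapomorphy for {A, M, T}.
Only J and N show the derived state '+' for VII, supporting them as a clade.
Most parsimonious ingroup topology: ((N,J),((M,A),T)).
M and T share a more recent common ancestor with each other than either does with J, so J is the least closely related of the three.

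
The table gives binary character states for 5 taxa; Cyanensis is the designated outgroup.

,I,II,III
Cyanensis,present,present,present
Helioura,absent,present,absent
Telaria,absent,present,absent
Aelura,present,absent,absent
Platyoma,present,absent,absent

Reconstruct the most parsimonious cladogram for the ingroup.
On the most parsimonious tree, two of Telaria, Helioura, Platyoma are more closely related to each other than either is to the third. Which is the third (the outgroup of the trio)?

The outgroup has state 'present' for every character, so 'absent' is the derived state throughout.
Only Helioura and Telaria show the derived state 'absent' for I, supporting them as a clade.
II (derived state 'absent') is shared by Aelura and Platyoma — a synapomorphy uniting that clade.
III (derived state 'absent') is shared by all ingroup taxa — unites the whole ingroup.
Most parsimonious ingroup topology: ((Helioura,Telaria),(Aelura,Platyoma)).
Telaria and Helioura share a more recent common ancestor with each other than either does with Platyoma, so Platyoma is the least closely related of the three.

Platyoma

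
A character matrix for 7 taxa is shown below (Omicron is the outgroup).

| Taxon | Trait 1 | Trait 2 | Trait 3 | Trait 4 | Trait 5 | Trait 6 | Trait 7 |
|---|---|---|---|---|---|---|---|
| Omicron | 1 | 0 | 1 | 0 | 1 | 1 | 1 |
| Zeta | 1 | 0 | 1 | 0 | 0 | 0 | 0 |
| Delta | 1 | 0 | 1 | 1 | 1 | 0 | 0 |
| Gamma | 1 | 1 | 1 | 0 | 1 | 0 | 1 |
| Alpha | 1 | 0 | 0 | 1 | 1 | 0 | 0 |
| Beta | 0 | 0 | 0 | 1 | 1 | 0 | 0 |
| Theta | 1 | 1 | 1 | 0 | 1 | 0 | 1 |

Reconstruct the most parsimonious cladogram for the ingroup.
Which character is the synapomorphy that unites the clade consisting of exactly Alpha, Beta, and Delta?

Trait 4

Character polarity is set by the outgroup: the derived state is whichever differs from the outgroup's state, so for Trait 1, Trait 3, Trait 5, Trait 6, Trait 7 the derived state is '0', and for the remaining characters it is '1'.
Trait 1: derived state '0' in Beta only — an autapomorphy, so it tells us nothing about relationships among taxa.
Trait 2 (derived state '1') is shared by Gamma and Theta — a synapomorphy uniting that clade.
Trait 3 (derived state '0') is shared by Alpha and Beta — a synapomorphy uniting that clade.
Only Alpha, Beta, and Delta show the derived state '1' for Trait 4, supporting them as a clade.
Trait 5 (derived state '0') is unique to Zeta (autapomorphy; uninformative for grouping).
All ingroup taxa share the derived state '0' for Trait 6; it defines the ingroup but does not resolve relationships within it.
Trait 7: derived state '0' in Alpha, Beta, Delta, and Zeta only — synapomorphy for {Alpha, Beta, Delta, Zeta}.
Most parsimonious ingroup topology: ((Zeta,(Delta,(Alpha,Beta))),(Gamma,Theta)).
The clade {Alpha, Beta, Delta} is supported by Trait 4: its derived state '1' occurs in exactly those taxa and in no other taxon (including the outgroup).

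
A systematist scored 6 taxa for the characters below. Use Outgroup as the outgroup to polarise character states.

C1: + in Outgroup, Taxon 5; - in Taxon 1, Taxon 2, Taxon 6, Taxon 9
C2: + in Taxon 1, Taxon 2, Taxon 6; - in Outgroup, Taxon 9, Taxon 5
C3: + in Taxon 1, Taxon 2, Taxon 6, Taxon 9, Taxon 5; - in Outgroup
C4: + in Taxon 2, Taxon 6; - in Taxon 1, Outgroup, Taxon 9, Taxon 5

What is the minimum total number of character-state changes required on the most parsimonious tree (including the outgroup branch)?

Character polarity is set by the outgroup: the derived state is whichever differs from the outgroup's state, so for C1 the derived state is '-', and for the remaining characters it is '+'.
C1: derived state '-' in Taxon 1, Taxon 2, Taxon 6, and Taxon 9 only — synapomorphy for {Taxon 1, Taxon 2, Taxon 6, Taxon 9}.
C2 (derived state '+') is shared by Taxon 1, Taxon 2, and Taxon 6 — a synapomorphy uniting that clade.
C3 (derived state '+') is shared by all ingroup taxa — unites the whole ingroup.
C4 (derived state '+') is shared by Taxon 2 and Taxon 6 — a synapomorphy uniting that clade.
Most parsimonious ingroup topology: ((Taxon 9,((Taxon 6,Taxon 2),Taxon 1)),Taxon 5).
Changes per character on this tree: C1: 1; C2: 1; C3: 1; C4: 1.
Total = 4.

4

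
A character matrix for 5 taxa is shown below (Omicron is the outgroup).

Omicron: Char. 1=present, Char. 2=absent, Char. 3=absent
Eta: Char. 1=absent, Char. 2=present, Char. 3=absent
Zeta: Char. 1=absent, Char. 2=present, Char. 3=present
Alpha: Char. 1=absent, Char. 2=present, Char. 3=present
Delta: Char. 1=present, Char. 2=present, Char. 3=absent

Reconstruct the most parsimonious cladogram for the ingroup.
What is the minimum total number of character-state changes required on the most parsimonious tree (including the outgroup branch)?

Character polarity is set by the outgroup: the derived state is whichever differs from the outgroup's state, so for Char. 1 the derived state is 'absent', and for the remaining characters it is 'present'.
Char. 1: derived state 'absent' in Alpha, Eta, and Zeta only — synapomorphy for {Alpha, Eta, Zeta}.
All ingroup taxa share the derived state 'present' for Char. 2; it defines the ingroup but does not resolve relationships within it.
Only Alpha and Zeta show the derived state 'present' for Char. 3, supporting them as a clade.
Most parsimonious ingroup topology: ((Eta,(Zeta,Alpha)),Delta).
Changes per character on this tree: Char. 1: 1; Char. 2: 1; Char. 3: 1.
Total = 3.

3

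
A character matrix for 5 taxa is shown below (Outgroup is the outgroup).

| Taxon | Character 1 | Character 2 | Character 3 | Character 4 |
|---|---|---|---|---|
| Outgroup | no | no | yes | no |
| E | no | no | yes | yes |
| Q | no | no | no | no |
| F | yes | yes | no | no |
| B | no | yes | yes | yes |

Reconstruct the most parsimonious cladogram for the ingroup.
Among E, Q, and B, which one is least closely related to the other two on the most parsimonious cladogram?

Character polarity is set by the outgroup: the derived state is whichever differs from the outgroup's state, so for Character 3 the derived state is 'no', and for the remaining characters it is 'yes'.
Character 1: derived state 'yes' in F only — an autapomorphy, so it tells us nothing about relationships among taxa.
Character 2 groups B and F, which is incompatible with the clades supported by the remaining characters; treating it as convergent (homoplasy) costs fewer steps than any alternative tree.
Character 3: derived state 'no' in F and Q only — synapomorphy for {F, Q}.
Character 4 (derived state 'yes') is shared by B and E — a synapomorphy uniting that clade.
Most parsimonious ingroup topology: ((E,B),(Q,F)).
B and E share a more recent common ancestor with each other than either does with Q, so Q is the least closely related of the three.

Q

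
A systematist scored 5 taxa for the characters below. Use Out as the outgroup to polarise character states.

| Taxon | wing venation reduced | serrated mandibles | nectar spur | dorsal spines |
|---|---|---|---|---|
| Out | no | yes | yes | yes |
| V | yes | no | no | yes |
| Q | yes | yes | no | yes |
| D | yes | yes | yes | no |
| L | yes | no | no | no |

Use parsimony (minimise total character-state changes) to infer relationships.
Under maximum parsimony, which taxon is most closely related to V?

L

Character polarity is set by the outgroup: the derived state is whichever differs from the outgroup's state, so for serrated mandibles, nectar spur, dorsal spines the derived state is 'no', and for the remaining characters it is 'yes'.
wing venation reduced (derived state 'yes') is shared by all ingroup taxa — unites the whole ingroup.
Only L and V show the derived state 'no' for serrated mandibles, supporting them as a clade.
nectar spur (derived state 'no') is shared by L, Q, and V — a synapomorphy uniting that clade.
dorsal spines groups D and L, which is incompatible with the clades supported by the remaining characters; treating it as convergent (homoplasy) costs fewer steps than any alternative tree.
Most parsimonious ingroup topology: (((V,L),Q),D).
V and L form a cherry on this tree, so they are sister taxa.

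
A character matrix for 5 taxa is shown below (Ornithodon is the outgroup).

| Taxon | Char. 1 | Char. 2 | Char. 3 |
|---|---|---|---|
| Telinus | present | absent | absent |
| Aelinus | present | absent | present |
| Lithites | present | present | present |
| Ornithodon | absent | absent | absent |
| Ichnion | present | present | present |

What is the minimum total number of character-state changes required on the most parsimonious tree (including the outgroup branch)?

3

The outgroup has state 'absent' for every character, so 'present' is the derived state throughout.
All ingroup taxa share the derived state 'present' for Char. 1; it defines the ingroup but does not resolve relationships within it.
Char. 2: derived state 'present' in Ichnion and Lithites only — synapomorphy for {Ichnion, Lithites}.
Char. 3 (derived state 'present') is shared by Aelinus, Ichnion, and Lithites — a synapomorphy uniting that clade.
Most parsimonious ingroup topology: (((Lithites,Ichnion),Aelinus),Telinus).
Changes per character on this tree: Char. 1: 1; Char. 2: 1; Char. 3: 1.
Total = 3.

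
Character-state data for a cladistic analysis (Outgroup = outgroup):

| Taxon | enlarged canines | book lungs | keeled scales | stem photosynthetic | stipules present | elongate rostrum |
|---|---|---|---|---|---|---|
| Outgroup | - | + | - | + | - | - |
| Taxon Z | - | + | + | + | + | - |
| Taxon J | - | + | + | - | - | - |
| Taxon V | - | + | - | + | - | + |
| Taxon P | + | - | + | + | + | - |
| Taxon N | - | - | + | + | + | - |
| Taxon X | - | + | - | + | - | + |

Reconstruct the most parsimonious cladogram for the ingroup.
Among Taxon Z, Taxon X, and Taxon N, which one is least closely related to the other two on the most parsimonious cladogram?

Taxon X

Character polarity is set by the outgroup: the derived state is whichever differs from the outgroup's state, so for book lungs, stem photosynthetic the derived state is '-', and for the remaining characters it is '+'.
enlarged canines: derived state '+' in Taxon P only — an autapomorphy, so it tells us nothing about relationships among taxa.
book lungs (derived state '-') is shared by Taxon N and Taxon P — a synapomorphy uniting that clade.
keeled scales: derived state '+' in Taxon J, Taxon N, Taxon P, and Taxon Z only — synapomorphy for {Taxon J, Taxon N, Taxon P, Taxon Z}.
stem photosynthetic (derived state '-') is unique to Taxon J (autapomorphy; uninformative for grouping).
Only Taxon N, Taxon P, and Taxon Z show the derived state '+' for stipules present, supporting them as a clade.
elongate rostrum: derived state '+' in Taxon V and Taxon X only — synapomorphy for {Taxon V, Taxon X}.
Most parsimonious ingroup topology: (((Taxon Z,(Taxon P,Taxon N)),Taxon J),(Taxon V,Taxon X)).
Taxon Z and Taxon N share a more recent common ancestor with each other than either does with Taxon X, so Taxon X is the least closely related of the three.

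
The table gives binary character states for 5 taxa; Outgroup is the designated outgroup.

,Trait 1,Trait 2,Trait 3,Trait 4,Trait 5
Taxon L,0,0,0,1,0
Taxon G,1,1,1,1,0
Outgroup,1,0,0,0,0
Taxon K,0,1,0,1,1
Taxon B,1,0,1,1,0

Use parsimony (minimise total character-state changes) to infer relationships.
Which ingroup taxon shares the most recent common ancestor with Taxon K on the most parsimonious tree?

Character polarity is set by the outgroup: the derived state is whichever differs from the outgroup's state, so for Trait 1 the derived state is '0', and for the remaining characters it is '1'.
Trait 1 (derived state '0') is shared by Taxon K and Taxon L — a synapomorphy uniting that clade.
Trait 2 groups Taxon G and Taxon K, which is incompatible with the clades supported by the remaining characters; treating it as convergent (homoplasy) costs fewer steps than any alternative tree.
Only Taxon B and Taxon G show the derived state '1' for Trait 3, supporting them as a clade.
Trait 4 (derived state '1') is shared by all ingroup taxa — unites the whole ingroup.
Trait 5: derived state '1' in Taxon K only — an autapomorphy, so it tells us nothing about relationships among taxa.
Most parsimonious ingroup topology: ((Taxon K,Taxon L),(Taxon B,Taxon G)).
Taxon K and Taxon L form a cherry on this tree, so they are sister taxa.

Taxon L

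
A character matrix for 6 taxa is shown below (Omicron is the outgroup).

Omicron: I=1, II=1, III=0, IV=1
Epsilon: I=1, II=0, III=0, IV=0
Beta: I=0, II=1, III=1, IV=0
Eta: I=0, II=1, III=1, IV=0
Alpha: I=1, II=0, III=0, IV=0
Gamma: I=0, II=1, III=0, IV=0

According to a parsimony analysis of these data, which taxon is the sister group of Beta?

Eta

Character polarity is set by the outgroup: the derived state is whichever differs from the outgroup's state, so for I, II, IV the derived state is '0', and for the remaining characters it is '1'.
I: derived state '0' in Beta, Eta, and Gamma only — synapomorphy for {Beta, Eta, Gamma}.
II: derived state '0' in Alpha and Epsilon only — synapomorphy for {Alpha, Epsilon}.
Only Beta and Eta show the derived state '1' for III, supporting them as a clade.
IV (derived state '0') is shared by all ingroup taxa — unites the whole ingroup.
Most parsimonious ingroup topology: ((Epsilon,Alpha),((Beta,Eta),Gamma)).
Beta and Eta form a cherry on this tree, so they are sister taxa.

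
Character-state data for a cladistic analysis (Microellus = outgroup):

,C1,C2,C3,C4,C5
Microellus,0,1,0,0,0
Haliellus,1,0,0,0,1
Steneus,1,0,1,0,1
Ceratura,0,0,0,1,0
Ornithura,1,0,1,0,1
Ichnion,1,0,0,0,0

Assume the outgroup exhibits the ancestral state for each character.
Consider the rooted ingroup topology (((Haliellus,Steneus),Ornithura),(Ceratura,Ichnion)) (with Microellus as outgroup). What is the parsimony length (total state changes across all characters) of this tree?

Map each character onto (((Haliellus,Steneus),Ornithura),(Ceratura,Ichnion)) (rooted by Microellus) and count the minimum state changes it requires (Fitch parsimony):
C1: 2; C2: 1; C3: 2; C4: 1; C5: 1.
Total tree length = 7.

7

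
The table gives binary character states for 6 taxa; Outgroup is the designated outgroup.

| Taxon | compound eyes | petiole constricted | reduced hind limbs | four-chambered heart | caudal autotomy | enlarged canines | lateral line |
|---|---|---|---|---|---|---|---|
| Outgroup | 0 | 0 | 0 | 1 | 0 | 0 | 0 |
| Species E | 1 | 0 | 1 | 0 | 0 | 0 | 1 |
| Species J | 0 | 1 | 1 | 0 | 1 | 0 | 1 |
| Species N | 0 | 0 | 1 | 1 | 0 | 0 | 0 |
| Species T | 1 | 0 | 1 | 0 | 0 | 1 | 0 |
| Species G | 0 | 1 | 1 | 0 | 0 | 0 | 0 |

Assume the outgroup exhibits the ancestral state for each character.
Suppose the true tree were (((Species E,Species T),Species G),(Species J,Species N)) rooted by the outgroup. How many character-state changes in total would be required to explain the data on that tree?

Map each character onto (((Species E,Species T),Species G),(Species J,Species N)) (rooted by Outgroup) and count the minimum state changes it requires (Fitch parsimony):
compound eyes: 1; petiole constricted: 2; reduced hind limbs: 1; four-chambered heart: 2; caudal autotomy: 1; enlarged canines: 1; lateral line: 2.
Total tree length = 10.

10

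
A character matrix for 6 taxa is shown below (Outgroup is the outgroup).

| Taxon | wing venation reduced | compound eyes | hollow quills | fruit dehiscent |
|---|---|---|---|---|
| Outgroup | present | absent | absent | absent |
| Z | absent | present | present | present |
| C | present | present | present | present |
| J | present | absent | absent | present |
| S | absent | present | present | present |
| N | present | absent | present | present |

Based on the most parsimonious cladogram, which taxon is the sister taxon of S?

Character polarity is set by the outgroup: the derived state is whichever differs from the outgroup's state, so for wing venation reduced the derived state is 'absent', and for the remaining characters it is 'present'.
wing venation reduced (derived state 'absent') is shared by S and Z — a synapomorphy uniting that clade.
compound eyes (derived state 'present') is shared by C, S, and Z — a synapomorphy uniting that clade.
hollow quills (derived state 'present') is shared by C, N, S, and Z — a synapomorphy uniting that clade.
fruit dehiscent (derived state 'present') is shared by all ingroup taxa — unites the whole ingroup.
Most parsimonious ingroup topology: ((((Z,S),C),N),J).
S and Z form a cherry on this tree, so they are sister taxa.

Z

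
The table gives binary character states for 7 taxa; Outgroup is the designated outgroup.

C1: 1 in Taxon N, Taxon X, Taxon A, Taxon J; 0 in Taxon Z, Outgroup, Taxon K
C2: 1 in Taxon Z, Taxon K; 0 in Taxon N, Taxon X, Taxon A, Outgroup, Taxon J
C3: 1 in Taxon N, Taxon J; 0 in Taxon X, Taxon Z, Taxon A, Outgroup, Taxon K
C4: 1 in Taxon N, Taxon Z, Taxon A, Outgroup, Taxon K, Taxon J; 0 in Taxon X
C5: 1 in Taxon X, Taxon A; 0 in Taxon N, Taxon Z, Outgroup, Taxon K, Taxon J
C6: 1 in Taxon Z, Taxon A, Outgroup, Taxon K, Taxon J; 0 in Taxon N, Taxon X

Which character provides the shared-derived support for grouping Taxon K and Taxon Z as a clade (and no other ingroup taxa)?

Character polarity is set by the outgroup: the derived state is whichever differs from the outgroup's state, so for C4, C6 the derived state is '0', and for the remaining characters it is '1'.
Only Taxon A, Taxon J, Taxon N, and Taxon X show the derived state '1' for C1, supporting them as a clade.
C2 (derived state '1') is shared by Taxon K and Taxon Z — a synapomorphy uniting that clade.
Only Taxon J and Taxon N show the derived state '1' for C3, supporting them as a clade.
C4 (derived state '0') is unique to Taxon X (autapomorphy; uninformative for grouping).
Only Taxon A and Taxon X show the derived state '1' for C5, supporting them as a clade.
C6 groups Taxon N and Taxon X, which is incompatible with the clades supported by the remaining characters; treating it as convergent (homoplasy) costs fewer steps than any alternative tree.
Most parsimonious ingroup topology: (((Taxon J,Taxon N),(Taxon X,Taxon A)),(Taxon K,Taxon Z)).
The clade {Taxon K, Taxon Z} is supported by C2: its derived state '1' occurs in exactly those taxa and in no other taxon (including the outgroup).

C2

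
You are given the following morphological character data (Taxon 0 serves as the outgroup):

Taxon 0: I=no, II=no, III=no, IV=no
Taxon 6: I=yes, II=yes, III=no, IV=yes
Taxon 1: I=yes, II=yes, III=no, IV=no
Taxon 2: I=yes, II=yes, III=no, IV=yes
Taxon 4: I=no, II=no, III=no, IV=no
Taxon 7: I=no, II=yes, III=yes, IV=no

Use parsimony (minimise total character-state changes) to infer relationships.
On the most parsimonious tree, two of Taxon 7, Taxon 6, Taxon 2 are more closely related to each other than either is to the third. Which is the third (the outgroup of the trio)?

Taxon 7

The outgroup has state 'no' for every character, so 'yes' is the derived state throughout.
I: derived state 'yes' in Taxon 1, Taxon 2, and Taxon 6 only — synapomorphy for {Taxon 1, Taxon 2, Taxon 6}.
II: derived state 'yes' in Taxon 1, Taxon 2, Taxon 6, and Taxon 7 only — synapomorphy for {Taxon 1, Taxon 2, Taxon 6, Taxon 7}.
III (derived state 'yes') is unique to Taxon 7 (autapomorphy; uninformative for grouping).
IV: derived state 'yes' in Taxon 2 and Taxon 6 only — synapomorphy for {Taxon 2, Taxon 6}.
Most parsimonious ingroup topology: ((((Taxon 6,Taxon 2),Taxon 1),Taxon 7),Taxon 4).
Taxon 6 and Taxon 2 share a more recent common ancestor with each other than either does with Taxon 7, so Taxon 7 is the least closely related of the three.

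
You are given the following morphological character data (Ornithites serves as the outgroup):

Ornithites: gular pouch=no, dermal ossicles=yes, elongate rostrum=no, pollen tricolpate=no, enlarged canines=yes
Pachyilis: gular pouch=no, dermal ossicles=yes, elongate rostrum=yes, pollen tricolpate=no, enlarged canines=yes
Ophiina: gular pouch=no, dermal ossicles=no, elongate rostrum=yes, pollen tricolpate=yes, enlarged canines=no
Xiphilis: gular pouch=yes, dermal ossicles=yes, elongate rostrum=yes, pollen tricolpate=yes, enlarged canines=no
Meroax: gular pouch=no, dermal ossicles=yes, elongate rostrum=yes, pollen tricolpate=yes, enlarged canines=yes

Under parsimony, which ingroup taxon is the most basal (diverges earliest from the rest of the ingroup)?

Character polarity is set by the outgroup: the derived state is whichever differs from the outgroup's state, so for dermal ossicles, enlarged canines the derived state is 'no', and for the remaining characters it is 'yes'.
gular pouch: derived state 'yes' in Xiphilis only — an autapomorphy, so it tells us nothing about relationships among taxa.
dermal ossicles: derived state 'no' in Ophiina only — an autapomorphy, so it tells us nothing about relationships among taxa.
All ingroup taxa share the derived state 'yes' for elongate rostrum; it defines the ingroup but does not resolve relationships within it.
pollen tricolpate (derived state 'yes') is shared by Meroax, Ophiina, and Xiphilis — a synapomorphy uniting that clade.
enlarged canines: derived state 'no' in Ophiina and Xiphilis only — synapomorphy for {Ophiina, Xiphilis}.
Most parsimonious ingroup topology: (Pachyilis,((Ophiina,Xiphilis),Meroax)).
Pachyilis is sister to the clade containing all other ingroup taxa, so it is the earliest-diverging (most basal) ingroup lineage.

Pachyilis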